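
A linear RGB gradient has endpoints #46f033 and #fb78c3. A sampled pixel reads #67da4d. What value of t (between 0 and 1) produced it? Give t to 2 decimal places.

Invert the lerp on the R channel (largest span, 181): t = (103 − 70) / (251 − 70) = 33/181 = 0.18232.
Check on G: (218 − 240)/(120 − 240) = 0.1833 ✓

0.18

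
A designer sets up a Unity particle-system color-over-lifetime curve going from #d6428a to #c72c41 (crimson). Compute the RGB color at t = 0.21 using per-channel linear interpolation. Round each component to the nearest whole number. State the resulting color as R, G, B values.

(211, 61, 123)

#d6428a → (214, 66, 138); #c72c41 → (199, 44, 65).
R = 214 + 0.21 × (199 − 214) = 214 + 0.21 × -15 = 210.85 → 211
G = 66 + 0.21 × (44 − 66) = 66 + 0.21 × -22 = 61.38 → 61
B = 138 + 0.21 × (65 − 138) = 138 + 0.21 × -73 = 122.67 → 123
So the blended color is (211, 61, 123), about #d33d7b.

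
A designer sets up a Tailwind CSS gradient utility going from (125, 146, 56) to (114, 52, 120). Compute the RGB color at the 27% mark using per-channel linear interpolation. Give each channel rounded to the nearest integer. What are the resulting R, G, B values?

27% corresponds to t = 0.27.
R = 125 + 0.27 × (114 − 125) = 125 + 0.27 × -11 = 122.03 → 122
G = 146 + 0.27 × (52 − 146) = 146 + 0.27 × -94 = 120.62 → 121
B = 56 + 0.27 × (120 − 56) = 56 + 0.27 × 64 = 73.28 → 73

(122, 121, 73)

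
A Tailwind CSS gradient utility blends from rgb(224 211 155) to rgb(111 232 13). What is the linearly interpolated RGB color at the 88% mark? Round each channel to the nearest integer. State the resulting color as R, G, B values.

(125, 229, 30)

88% corresponds to t = 0.88.
R = 224 + 0.88 × (111 − 224) = 224 + 0.88 × -113 = 124.56 → 125
G = 211 + 0.88 × (232 − 211) = 211 + 0.88 × 21 = 229.48 → 229
B = 155 + 0.88 × (13 − 155) = 155 + 0.88 × -142 = 30.04 → 30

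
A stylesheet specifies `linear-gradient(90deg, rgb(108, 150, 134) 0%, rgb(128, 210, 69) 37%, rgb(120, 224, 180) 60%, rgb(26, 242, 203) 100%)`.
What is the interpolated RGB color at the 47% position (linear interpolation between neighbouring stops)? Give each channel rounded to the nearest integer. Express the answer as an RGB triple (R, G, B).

47% lies between the 37% and 60% stops, so the local fraction is t = (47 − 37)/(60 − 37) = 10/23 ≈ 0.4348.
R = 128 + 0.4348 × (120 − 128) = 124.522 → 125
G = 210 + 0.4348 × (224 − 210) = 216.087 → 216
B = 69 + 0.4348 × (180 − 69) = 117.263 → 117

(125, 216, 117)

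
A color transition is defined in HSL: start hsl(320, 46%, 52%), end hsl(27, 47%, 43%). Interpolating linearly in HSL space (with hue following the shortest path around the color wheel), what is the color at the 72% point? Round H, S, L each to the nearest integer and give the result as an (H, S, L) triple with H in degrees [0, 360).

(8, 47, 46)

Hue: 27 − 320 = -293°, but |-293| > 180 so the shorter arc goes the other way: Δh = -293 + 360 = 67°.
H = 320 + 0.72 × (67) = 368.24 → 368 → 368 mod 360 = 8°
S = 46 + 0.72 × (47 − 46) = 46.72 → 47%
L = 52 + 0.72 × (43 − 52) = 45.52 → 46%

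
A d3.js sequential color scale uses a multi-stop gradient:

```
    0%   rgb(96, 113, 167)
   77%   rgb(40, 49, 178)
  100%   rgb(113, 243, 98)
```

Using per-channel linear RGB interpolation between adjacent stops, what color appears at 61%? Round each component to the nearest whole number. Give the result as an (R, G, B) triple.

(52, 62, 176)

61% lies between the 0% and 77% stops, so the local fraction is t = (61 − 0)/(77 − 0) = 61/77 ≈ 0.7922.
R = 96 + 0.7922 × (40 − 96) = 51.637 → 52
G = 113 + 0.7922 × (49 − 113) = 62.299 → 62
B = 167 + 0.7922 × (178 − 167) = 175.714 → 176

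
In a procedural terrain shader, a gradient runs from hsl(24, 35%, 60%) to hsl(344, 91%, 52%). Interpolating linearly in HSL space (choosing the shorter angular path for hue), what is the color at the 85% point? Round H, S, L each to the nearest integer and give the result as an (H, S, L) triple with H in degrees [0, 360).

Hue: 344 − 24 = 320°, but |320| > 180 so the shorter arc goes the other way: Δh = 320 − 360 = -40°.
H = 24 + 0.85 × (-40) = -10 → -10 → -10 mod 360 = 350°
S = 35 + 0.85 × (91 − 35) = 82.6 → 83%
L = 60 + 0.85 × (52 − 60) = 53.2 → 53%

(350, 83, 53)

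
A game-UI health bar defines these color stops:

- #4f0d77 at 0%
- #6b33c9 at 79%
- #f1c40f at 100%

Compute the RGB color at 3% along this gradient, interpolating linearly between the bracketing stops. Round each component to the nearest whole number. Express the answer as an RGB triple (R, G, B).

3% lies between the 0% and 79% stops, so the local fraction is t = (3 − 0)/(79 − 0) = 3/79 ≈ 0.038.
#4f0d77 → (79, 13, 119); #6b33c9 → (107, 51, 201).
R = 79 + 0.038 × (107 − 79) = 80.064 → 80
G = 13 + 0.038 × (51 − 13) = 14.444 → 14
B = 119 + 0.038 × (201 − 119) = 122.116 → 122

(80, 14, 122)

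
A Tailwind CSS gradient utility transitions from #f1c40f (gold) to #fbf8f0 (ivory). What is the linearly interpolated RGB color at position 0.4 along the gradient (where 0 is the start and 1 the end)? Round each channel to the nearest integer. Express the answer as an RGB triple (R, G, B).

#f1c40f → (241, 196, 15); #fbf8f0 → (251, 248, 240).
R = 241 + 0.4 × (251 − 241) = 241 + 0.4 × 10 = 245 → 245
G = 196 + 0.4 × (248 − 196) = 196 + 0.4 × 52 = 216.8 → 217
B = 15 + 0.4 × (240 − 15) = 15 + 0.4 × 225 = 105 → 105
So the blended color is (245, 217, 105), about #f5d969.

(245, 217, 105)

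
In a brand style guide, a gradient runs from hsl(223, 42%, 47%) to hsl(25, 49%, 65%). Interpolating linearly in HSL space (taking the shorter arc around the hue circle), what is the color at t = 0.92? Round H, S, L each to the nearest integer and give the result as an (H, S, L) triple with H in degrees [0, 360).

Hue: 25 − 223 = -198°, but |-198| > 180 so the shorter arc goes the other way: Δh = -198 + 360 = 162°.
H = 223 + 0.92 × (162) = 372.04 → 372 → 372 mod 360 = 12°
S = 42 + 0.92 × (49 − 42) = 48.44 → 48%
L = 47 + 0.92 × (65 − 47) = 63.56 → 64%

(12, 48, 64)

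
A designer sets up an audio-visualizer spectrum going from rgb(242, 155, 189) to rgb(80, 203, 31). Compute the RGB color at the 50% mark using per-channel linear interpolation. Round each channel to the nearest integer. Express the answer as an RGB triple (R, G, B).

50% corresponds to t = 0.5.
R = 242 + 0.5 × (80 − 242) = 242 + 0.5 × -162 = 161 → 161
G = 155 + 0.5 × (203 − 155) = 155 + 0.5 × 48 = 179 → 179
B = 189 + 0.5 × (31 − 189) = 189 + 0.5 × -158 = 110 → 110
So the blended color is (161, 179, 110), about #a1b36e.

(161, 179, 110)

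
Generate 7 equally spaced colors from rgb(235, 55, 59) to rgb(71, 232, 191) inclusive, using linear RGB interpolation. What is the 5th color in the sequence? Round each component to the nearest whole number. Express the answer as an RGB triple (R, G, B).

With 7 swatches and endpoints inclusive, swatch 5 sits at t = (5 − 1)/(7 − 1) = 4/6 ≈ 0.6667.
R = 235 + 0.6667 × (71 − 235) = 125.661 → 126
G = 55 + 0.6667 × (232 − 55) = 173.006 → 173
B = 59 + 0.6667 × (191 − 59) = 147.004 → 147

(126, 173, 147)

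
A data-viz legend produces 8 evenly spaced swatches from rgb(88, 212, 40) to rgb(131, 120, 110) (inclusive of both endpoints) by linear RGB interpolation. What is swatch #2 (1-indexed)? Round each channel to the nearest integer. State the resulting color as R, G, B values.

(94, 199, 50)

With 8 swatches and endpoints inclusive, swatch 2 sits at t = (2 − 1)/(8 − 1) = 1/7 ≈ 0.1429.
R = 88 + 0.1429 × (131 − 88) = 94.145 → 94
G = 212 + 0.1429 × (120 − 212) = 198.853 → 199
B = 40 + 0.1429 × (110 − 40) = 50.003 → 50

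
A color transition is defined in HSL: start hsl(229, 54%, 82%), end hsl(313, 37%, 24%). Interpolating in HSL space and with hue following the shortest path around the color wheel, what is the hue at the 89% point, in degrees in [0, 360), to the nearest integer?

304

Hue arc: Δh = 313 − 229 = 84° (|Δh| ≤ 180, already the shorter path).
H = 229 + 0.89 × (84) = 303.76 → 304°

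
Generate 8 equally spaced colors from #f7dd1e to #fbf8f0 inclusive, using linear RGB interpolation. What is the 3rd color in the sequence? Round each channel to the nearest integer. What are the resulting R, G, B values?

With 8 swatches and endpoints inclusive, swatch 3 sits at t = (3 − 1)/(8 − 1) = 2/7 ≈ 0.2857.
#f7dd1e → (247, 221, 30); #fbf8f0 → (251, 248, 240).
R = 247 + 0.2857 × (251 − 247) = 248.143 → 248
G = 221 + 0.2857 × (248 − 221) = 228.714 → 229
B = 30 + 0.2857 × (240 − 30) = 89.997 → 90

(248, 229, 90)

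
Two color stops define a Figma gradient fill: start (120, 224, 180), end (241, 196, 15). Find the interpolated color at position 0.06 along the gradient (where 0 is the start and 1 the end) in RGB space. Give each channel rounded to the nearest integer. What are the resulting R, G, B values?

R = 120 + 0.06 × (241 − 120) = 120 + 0.06 × 121 = 127.26 → 127
G = 224 + 0.06 × (196 − 224) = 224 + 0.06 × -28 = 222.32 → 222
B = 180 + 0.06 × (15 − 180) = 180 + 0.06 × -165 = 170.1 → 170
So the blended color is (127, 222, 170), about #7fdeaa.

(127, 222, 170)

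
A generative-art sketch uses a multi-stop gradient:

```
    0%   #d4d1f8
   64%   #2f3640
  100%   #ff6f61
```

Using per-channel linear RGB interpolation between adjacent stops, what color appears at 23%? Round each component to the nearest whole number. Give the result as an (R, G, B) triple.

23% lies between the 0% and 64% stops, so the local fraction is t = (23 − 0)/(64 − 0) = 23/64 ≈ 0.3594.
#d4d1f8 → (212, 209, 248); #2f3640 → (47, 54, 64).
R = 212 + 0.3594 × (47 − 212) = 152.699 → 153
G = 209 + 0.3594 × (54 − 209) = 153.293 → 153
B = 248 + 0.3594 × (64 − 248) = 181.87 → 182

(153, 153, 182)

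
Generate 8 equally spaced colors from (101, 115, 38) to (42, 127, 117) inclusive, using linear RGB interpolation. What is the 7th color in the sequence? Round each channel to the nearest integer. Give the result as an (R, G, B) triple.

With 8 swatches and endpoints inclusive, swatch 7 sits at t = (7 − 1)/(8 − 1) = 6/7 ≈ 0.8571.
R = 101 + 0.8571 × (42 − 101) = 50.431 → 50
G = 115 + 0.8571 × (127 − 115) = 125.285 → 125
B = 38 + 0.8571 × (117 − 38) = 105.711 → 106

(50, 125, 106)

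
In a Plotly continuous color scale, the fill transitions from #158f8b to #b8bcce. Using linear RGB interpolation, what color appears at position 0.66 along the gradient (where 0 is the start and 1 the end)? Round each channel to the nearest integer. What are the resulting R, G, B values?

#158f8b → (21, 143, 139); #b8bcce → (184, 188, 206).
R = 21 + 0.66 × (184 − 21) = 21 + 0.66 × 163 = 128.58 → 129
G = 143 + 0.66 × (188 − 143) = 143 + 0.66 × 45 = 172.7 → 173
B = 139 + 0.66 × (206 − 139) = 139 + 0.66 × 67 = 183.22 → 183
So the blended color is (129, 173, 183), about #81adb7.

(129, 173, 183)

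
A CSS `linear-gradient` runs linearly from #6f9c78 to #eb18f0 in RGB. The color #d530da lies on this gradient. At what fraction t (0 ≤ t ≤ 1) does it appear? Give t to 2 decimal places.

0.82

Invert the lerp on the G channel (largest span, 132): t = (48 − 156) / (24 − 156) = -108/-132 = 0.81818.
Check on R: (213 − 111)/(235 − 111) = 0.8226 ✓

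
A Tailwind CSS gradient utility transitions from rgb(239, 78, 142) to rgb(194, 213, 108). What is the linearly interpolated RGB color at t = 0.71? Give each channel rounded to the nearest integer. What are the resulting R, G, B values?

(207, 174, 118)

R = 239 + 0.71 × (194 − 239) = 239 + 0.71 × -45 = 207.05 → 207
G = 78 + 0.71 × (213 − 78) = 78 + 0.71 × 135 = 173.85 → 174
B = 142 + 0.71 × (108 − 142) = 142 + 0.71 × -34 = 117.86 → 118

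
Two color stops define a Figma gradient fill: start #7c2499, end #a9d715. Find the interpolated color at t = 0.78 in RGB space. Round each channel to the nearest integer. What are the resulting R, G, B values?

(159, 176, 50)

#7c2499 → (124, 36, 153); #a9d715 → (169, 215, 21).
R = 124 + 0.78 × (169 − 124) = 124 + 0.78 × 45 = 159.1 → 159
G = 36 + 0.78 × (215 − 36) = 36 + 0.78 × 179 = 175.62 → 176
B = 153 + 0.78 × (21 − 153) = 153 + 0.78 × -132 = 50.04 → 50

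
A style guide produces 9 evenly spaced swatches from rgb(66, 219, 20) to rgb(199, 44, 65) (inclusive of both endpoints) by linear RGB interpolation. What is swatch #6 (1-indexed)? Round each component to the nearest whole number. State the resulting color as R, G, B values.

(149, 110, 48)

With 9 swatches and endpoints inclusive, swatch 6 sits at t = (6 − 1)/(9 − 1) = 5/8 ≈ 0.625.
R = 66 + 0.625 × (199 − 66) = 149.125 → 149
G = 219 + 0.625 × (44 − 219) = 109.625 → 110
B = 20 + 0.625 × (65 − 20) = 48.125 → 48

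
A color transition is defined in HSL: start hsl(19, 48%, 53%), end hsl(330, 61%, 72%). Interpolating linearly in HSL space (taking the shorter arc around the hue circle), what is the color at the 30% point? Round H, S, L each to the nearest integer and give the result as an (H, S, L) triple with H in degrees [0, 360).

Hue: 330 − 19 = 311°, but |311| > 180 so the shorter arc goes the other way: Δh = 311 − 360 = -49°.
H = 19 + 0.3 × (-49) = 4.3 → 4°
S = 48 + 0.3 × (61 − 48) = 51.9 → 52%
L = 53 + 0.3 × (72 − 53) = 58.7 → 59%

(4, 52, 59)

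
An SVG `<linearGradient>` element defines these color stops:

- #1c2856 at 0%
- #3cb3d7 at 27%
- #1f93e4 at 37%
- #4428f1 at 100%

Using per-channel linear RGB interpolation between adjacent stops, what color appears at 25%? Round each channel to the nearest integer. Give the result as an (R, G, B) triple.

(58, 169, 205)

25% lies between the 0% and 27% stops, so the local fraction is t = (25 − 0)/(27 − 0) = 25/27 ≈ 0.9259.
#1c2856 → (28, 40, 86); #3cb3d7 → (60, 179, 215).
R = 28 + 0.9259 × (60 − 28) = 57.629 → 58
G = 40 + 0.9259 × (179 − 40) = 168.7 → 169
B = 86 + 0.9259 × (215 − 86) = 205.441 → 205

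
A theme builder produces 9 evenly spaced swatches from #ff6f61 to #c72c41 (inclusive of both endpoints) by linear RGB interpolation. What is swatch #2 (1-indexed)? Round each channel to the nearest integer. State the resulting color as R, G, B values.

(248, 103, 93)

With 9 swatches and endpoints inclusive, swatch 2 sits at t = (2 − 1)/(9 − 1) = 1/8 ≈ 0.125.
#ff6f61 → (255, 111, 97); #c72c41 → (199, 44, 65).
R = 255 + 0.125 × (199 − 255) = 248 → 248
G = 111 + 0.125 × (44 − 111) = 102.625 → 103
B = 97 + 0.125 × (65 − 97) = 93 → 93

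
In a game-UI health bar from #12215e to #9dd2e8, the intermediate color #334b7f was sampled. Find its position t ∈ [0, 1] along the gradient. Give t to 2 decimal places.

0.24

Invert the lerp on the G channel (largest span, 177): t = (75 − 33) / (210 − 33) = 42/177 = 0.23729.
Check on R: (51 − 18)/(157 − 18) = 0.2374 ✓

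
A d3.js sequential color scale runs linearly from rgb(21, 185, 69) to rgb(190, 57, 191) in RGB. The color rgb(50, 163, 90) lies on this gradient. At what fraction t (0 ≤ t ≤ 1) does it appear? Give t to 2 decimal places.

0.17

Invert the lerp on the R channel (largest span, 169): t = (50 − 21) / (190 − 21) = 29/169 = 0.1716.
Check on G: (163 − 185)/(57 − 185) = 0.1719 ✓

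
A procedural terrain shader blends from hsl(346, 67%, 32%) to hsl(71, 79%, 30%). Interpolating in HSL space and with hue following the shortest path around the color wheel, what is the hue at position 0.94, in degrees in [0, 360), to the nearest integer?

Hue: 71 − 346 = -275°, but |-275| > 180 so the shorter arc goes the other way: Δh = -275 + 360 = 85°.
H = 346 + 0.94 × (85) = 425.9 → 426 → 426 mod 360 = 66°

66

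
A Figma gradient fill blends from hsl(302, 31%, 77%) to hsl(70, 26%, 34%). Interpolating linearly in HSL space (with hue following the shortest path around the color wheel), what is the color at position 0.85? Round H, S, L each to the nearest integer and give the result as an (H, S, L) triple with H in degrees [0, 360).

(51, 27, 40)

Hue: 70 − 302 = -232°, but |-232| > 180 so the shorter arc goes the other way: Δh = -232 + 360 = 128°.
H = 302 + 0.85 × (128) = 410.8 → 411 → 411 mod 360 = 51°
S = 31 + 0.85 × (26 − 31) = 26.75 → 27%
L = 77 + 0.85 × (34 − 77) = 40.45 → 40%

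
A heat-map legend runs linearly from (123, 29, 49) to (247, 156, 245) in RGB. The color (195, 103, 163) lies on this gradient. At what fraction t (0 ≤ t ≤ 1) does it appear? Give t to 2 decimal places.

0.58

Invert the lerp on the B channel (largest span, 196): t = (163 − 49) / (245 − 49) = 114/196 = 0.58163.
Check on R: (195 − 123)/(247 − 123) = 0.5806 ✓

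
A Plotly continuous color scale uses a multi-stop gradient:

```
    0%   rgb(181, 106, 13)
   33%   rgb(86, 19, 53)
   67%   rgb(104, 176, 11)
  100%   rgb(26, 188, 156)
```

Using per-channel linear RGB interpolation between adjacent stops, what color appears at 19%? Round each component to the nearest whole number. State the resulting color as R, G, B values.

(126, 56, 36)

19% lies between the 0% and 33% stops, so the local fraction is t = (19 − 0)/(33 − 0) = 19/33 ≈ 0.5758.
R = 181 + 0.5758 × (86 − 181) = 126.299 → 126
G = 106 + 0.5758 × (19 − 106) = 55.905 → 56
B = 13 + 0.5758 × (53 − 13) = 36.032 → 36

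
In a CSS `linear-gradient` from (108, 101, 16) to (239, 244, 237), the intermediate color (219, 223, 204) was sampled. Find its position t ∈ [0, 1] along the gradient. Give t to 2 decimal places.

Invert the lerp on the B channel (largest span, 221): t = (204 − 16) / (237 − 16) = 188/221 = 0.85068.
Check on R: (219 − 108)/(239 − 108) = 0.8473 ✓

0.85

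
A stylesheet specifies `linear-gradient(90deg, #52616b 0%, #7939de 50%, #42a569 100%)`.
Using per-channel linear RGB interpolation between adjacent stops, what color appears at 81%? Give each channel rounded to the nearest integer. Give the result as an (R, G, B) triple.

(87, 124, 149)

81% lies between the 50% and 100% stops, so the local fraction is t = (81 − 50)/(100 − 50) = 31/50 ≈ 0.62.
#7939de → (121, 57, 222); #42a569 → (66, 165, 105).
R = 121 + 0.62 × (66 − 121) = 86.9 → 87
G = 57 + 0.62 × (165 − 57) = 123.96 → 124
B = 222 + 0.62 × (105 − 222) = 149.46 → 149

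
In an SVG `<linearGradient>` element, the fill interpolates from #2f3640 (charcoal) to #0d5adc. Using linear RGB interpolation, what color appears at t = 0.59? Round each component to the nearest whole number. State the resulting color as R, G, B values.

(27, 75, 156)

#2f3640 → (47, 54, 64); #0d5adc → (13, 90, 220).
R = 47 + 0.59 × (13 − 47) = 47 + 0.59 × -34 = 26.94 → 27
G = 54 + 0.59 × (90 − 54) = 54 + 0.59 × 36 = 75.24 → 75
B = 64 + 0.59 × (220 − 64) = 64 + 0.59 × 156 = 156.04 → 156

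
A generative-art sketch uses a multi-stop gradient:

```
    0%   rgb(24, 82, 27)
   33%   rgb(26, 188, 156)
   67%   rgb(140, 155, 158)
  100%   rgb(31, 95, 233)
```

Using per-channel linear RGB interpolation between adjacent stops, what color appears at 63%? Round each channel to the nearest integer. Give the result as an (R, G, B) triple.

63% lies between the 33% and 67% stops, so the local fraction is t = (63 − 33)/(67 − 33) = 30/34 ≈ 0.8824.
R = 26 + 0.8824 × (140 − 26) = 126.594 → 127
G = 188 + 0.8824 × (155 − 188) = 158.881 → 159
B = 156 + 0.8824 × (158 − 156) = 157.765 → 158

(127, 159, 158)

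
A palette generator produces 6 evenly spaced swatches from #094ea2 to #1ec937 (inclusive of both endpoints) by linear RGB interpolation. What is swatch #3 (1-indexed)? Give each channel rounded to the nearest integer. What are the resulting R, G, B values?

With 6 swatches and endpoints inclusive, swatch 3 sits at t = (3 − 1)/(6 − 1) = 2/5 ≈ 0.4.
#094ea2 → (9, 78, 162); #1ec937 → (30, 201, 55).
R = 9 + 0.4 × (30 − 9) = 17.4 → 17
G = 78 + 0.4 × (201 − 78) = 127.2 → 127
B = 162 + 0.4 × (55 − 162) = 119.2 → 119

(17, 127, 119)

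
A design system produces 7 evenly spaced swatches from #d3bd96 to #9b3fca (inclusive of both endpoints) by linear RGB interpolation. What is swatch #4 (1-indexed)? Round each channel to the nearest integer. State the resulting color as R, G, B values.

With 7 swatches and endpoints inclusive, swatch 4 sits at t = (4 − 1)/(7 − 1) = 3/6 ≈ 0.5.
#d3bd96 → (211, 189, 150); #9b3fca → (155, 63, 202).
R = 211 + 0.5 × (155 − 211) = 183 → 183
G = 189 + 0.5 × (63 − 189) = 126 → 126
B = 150 + 0.5 × (202 − 150) = 176 → 176

(183, 126, 176)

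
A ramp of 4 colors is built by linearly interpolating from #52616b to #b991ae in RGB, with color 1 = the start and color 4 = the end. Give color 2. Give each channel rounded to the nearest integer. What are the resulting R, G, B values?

With 4 swatches and endpoints inclusive, swatch 2 sits at t = (2 − 1)/(4 − 1) = 1/3 ≈ 0.3333.
#52616b → (82, 97, 107); #b991ae → (185, 145, 174).
R = 82 + 0.3333 × (185 − 82) = 116.33 → 116
G = 97 + 0.3333 × (145 − 97) = 112.998 → 113
B = 107 + 0.3333 × (174 − 107) = 129.331 → 129

(116, 113, 129)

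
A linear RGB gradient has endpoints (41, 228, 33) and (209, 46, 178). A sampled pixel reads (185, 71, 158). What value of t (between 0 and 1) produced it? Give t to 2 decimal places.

Invert the lerp on the G channel (largest span, 182): t = (71 − 228) / (46 − 228) = -157/-182 = 0.86264.
Check on R: (185 − 41)/(209 − 41) = 0.8571 ✓

0.86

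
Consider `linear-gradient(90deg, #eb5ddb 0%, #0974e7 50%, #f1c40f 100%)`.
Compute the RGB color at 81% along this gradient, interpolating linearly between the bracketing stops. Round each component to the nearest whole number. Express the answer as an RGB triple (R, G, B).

(153, 166, 97)

81% lies between the 50% and 100% stops, so the local fraction is t = (81 − 50)/(100 − 50) = 31/50 ≈ 0.62.
#0974e7 → (9, 116, 231); #f1c40f → (241, 196, 15).
R = 9 + 0.62 × (241 − 9) = 152.84 → 153
G = 116 + 0.62 × (196 − 116) = 165.6 → 166
B = 231 + 0.62 × (15 − 231) = 97.08 → 97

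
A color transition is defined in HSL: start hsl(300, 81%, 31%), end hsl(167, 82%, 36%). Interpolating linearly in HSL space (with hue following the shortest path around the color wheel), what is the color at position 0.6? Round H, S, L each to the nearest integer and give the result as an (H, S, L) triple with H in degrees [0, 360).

Hue arc: Δh = 167 − 300 = -133° (|Δh| ≤ 180, already the shorter path).
H = 300 + 0.6 × (-133) = 220.2 → 220°
S = 81 + 0.6 × (82 − 81) = 81.6 → 82%
L = 31 + 0.6 × (36 − 31) = 34 → 34%

(220, 82, 34)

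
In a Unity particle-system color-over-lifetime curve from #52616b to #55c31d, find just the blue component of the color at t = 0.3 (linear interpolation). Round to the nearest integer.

B₁ = 107 (from #52616b), B₂ = 29 (from #55c31d).
B = 107 + 0.3 × (29 − 107) = 83.6 → 84

84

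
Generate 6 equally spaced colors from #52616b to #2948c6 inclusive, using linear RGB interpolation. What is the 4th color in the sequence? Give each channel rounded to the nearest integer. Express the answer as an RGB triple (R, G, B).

(57, 82, 162)

With 6 swatches and endpoints inclusive, swatch 4 sits at t = (4 − 1)/(6 − 1) = 3/5 ≈ 0.6.
#52616b → (82, 97, 107); #2948c6 → (41, 72, 198).
R = 82 + 0.6 × (41 − 82) = 57.4 → 57
G = 97 + 0.6 × (72 − 97) = 82 → 82
B = 107 + 0.6 × (198 − 107) = 161.6 → 162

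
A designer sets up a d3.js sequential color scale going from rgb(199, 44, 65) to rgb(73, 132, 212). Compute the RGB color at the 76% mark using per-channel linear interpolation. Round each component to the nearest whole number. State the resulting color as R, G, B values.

76% corresponds to t = 0.76.
R = 199 + 0.76 × (73 − 199) = 199 + 0.76 × -126 = 103.24 → 103
G = 44 + 0.76 × (132 − 44) = 44 + 0.76 × 88 = 110.88 → 111
B = 65 + 0.76 × (212 − 65) = 65 + 0.76 × 147 = 176.72 → 177

(103, 111, 177)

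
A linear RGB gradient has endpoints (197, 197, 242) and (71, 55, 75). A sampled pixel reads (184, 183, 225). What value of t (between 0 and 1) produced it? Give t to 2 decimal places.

Invert the lerp on the B channel (largest span, 167): t = (225 − 242) / (75 − 242) = -17/-167 = 0.1018.
Check on R: (184 − 197)/(71 − 197) = 0.1032 ✓

0.10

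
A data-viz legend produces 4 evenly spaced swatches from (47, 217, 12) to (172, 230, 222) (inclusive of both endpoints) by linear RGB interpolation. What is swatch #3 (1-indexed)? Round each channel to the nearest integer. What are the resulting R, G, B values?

With 4 swatches and endpoints inclusive, swatch 3 sits at t = (3 − 1)/(4 − 1) = 2/3 ≈ 0.6667.
R = 47 + 0.6667 × (172 − 47) = 130.337 → 130
G = 217 + 0.6667 × (230 − 217) = 225.667 → 226
B = 12 + 0.6667 × (222 − 12) = 152.007 → 152

(130, 226, 152)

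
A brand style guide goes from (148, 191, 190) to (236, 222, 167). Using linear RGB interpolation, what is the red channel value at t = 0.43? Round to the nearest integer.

R = 148 + 0.43 × (236 − 148) = 185.84 → 186

186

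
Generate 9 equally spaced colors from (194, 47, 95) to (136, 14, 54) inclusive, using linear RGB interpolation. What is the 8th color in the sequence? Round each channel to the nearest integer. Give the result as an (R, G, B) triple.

With 9 swatches and endpoints inclusive, swatch 8 sits at t = (8 − 1)/(9 − 1) = 7/8 ≈ 0.875.
R = 194 + 0.875 × (136 − 194) = 143.25 → 143
G = 47 + 0.875 × (14 − 47) = 18.125 → 18
B = 95 + 0.875 × (54 − 95) = 59.125 → 59

(143, 18, 59)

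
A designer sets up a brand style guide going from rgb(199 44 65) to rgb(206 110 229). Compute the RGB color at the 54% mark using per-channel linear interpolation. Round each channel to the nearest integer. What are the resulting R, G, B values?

(203, 80, 154)

54% corresponds to t = 0.54.
R = 199 + 0.54 × (206 − 199) = 199 + 0.54 × 7 = 202.78 → 203
G = 44 + 0.54 × (110 − 44) = 44 + 0.54 × 66 = 79.64 → 80
B = 65 + 0.54 × (229 − 65) = 65 + 0.54 × 164 = 153.56 → 154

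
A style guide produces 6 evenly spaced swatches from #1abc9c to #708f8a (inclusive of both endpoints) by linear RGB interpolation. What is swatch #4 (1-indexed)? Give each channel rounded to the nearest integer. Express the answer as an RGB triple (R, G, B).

(78, 161, 145)

With 6 swatches and endpoints inclusive, swatch 4 sits at t = (4 − 1)/(6 − 1) = 3/5 ≈ 0.6.
#1abc9c → (26, 188, 156); #708f8a → (112, 143, 138).
R = 26 + 0.6 × (112 − 26) = 77.6 → 78
G = 188 + 0.6 × (143 − 188) = 161 → 161
B = 156 + 0.6 × (138 − 156) = 145.2 → 145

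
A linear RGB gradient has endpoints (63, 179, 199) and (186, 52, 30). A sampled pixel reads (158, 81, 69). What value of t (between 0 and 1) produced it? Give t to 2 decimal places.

0.77

Invert the lerp on the B channel (largest span, 169): t = (69 − 199) / (30 − 199) = -130/-169 = 0.76923.
Check on R: (158 − 63)/(186 − 63) = 0.7724 ✓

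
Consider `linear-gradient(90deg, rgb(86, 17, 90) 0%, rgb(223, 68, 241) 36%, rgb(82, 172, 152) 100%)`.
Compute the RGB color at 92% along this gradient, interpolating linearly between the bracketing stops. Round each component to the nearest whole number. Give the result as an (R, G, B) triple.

92% lies between the 36% and 100% stops, so the local fraction is t = (92 − 36)/(100 − 36) = 56/64 ≈ 0.875.
R = 223 + 0.875 × (82 − 223) = 99.625 → 100
G = 68 + 0.875 × (172 − 68) = 159 → 159
B = 241 + 0.875 × (152 − 241) = 163.125 → 163

(100, 159, 163)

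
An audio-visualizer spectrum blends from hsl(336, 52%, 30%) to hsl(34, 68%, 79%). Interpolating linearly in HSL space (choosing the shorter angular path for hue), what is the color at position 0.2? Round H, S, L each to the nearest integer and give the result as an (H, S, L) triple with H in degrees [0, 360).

Hue: 34 − 336 = -302°, but |-302| > 180 so the shorter arc goes the other way: Δh = -302 + 360 = 58°.
H = 336 + 0.2 × (58) = 347.6 → 348°
S = 52 + 0.2 × (68 − 52) = 55.2 → 55%
L = 30 + 0.2 × (79 − 30) = 39.8 → 40%

(348, 55, 40)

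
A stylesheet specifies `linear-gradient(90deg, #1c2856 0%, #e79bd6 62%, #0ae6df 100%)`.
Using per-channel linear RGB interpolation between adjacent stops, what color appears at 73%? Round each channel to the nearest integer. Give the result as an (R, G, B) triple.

(167, 177, 217)

73% lies between the 62% and 100% stops, so the local fraction is t = (73 − 62)/(100 − 62) = 11/38 ≈ 0.2895.
#e79bd6 → (231, 155, 214); #0ae6df → (10, 230, 223).
R = 231 + 0.2895 × (10 − 231) = 167.02 → 167
G = 155 + 0.2895 × (230 − 155) = 176.713 → 177
B = 214 + 0.2895 × (223 − 214) = 216.606 → 217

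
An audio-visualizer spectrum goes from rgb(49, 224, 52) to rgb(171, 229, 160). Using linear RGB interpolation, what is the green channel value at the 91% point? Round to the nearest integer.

G = 224 + 0.91 × (229 − 224) = 228.55 → 229

229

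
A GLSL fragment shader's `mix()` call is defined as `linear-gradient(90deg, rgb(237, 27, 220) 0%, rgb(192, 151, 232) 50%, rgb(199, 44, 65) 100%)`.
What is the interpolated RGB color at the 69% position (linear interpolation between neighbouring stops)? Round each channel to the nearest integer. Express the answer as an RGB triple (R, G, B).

69% lies between the 50% and 100% stops, so the local fraction is t = (69 − 50)/(100 − 50) = 19/50 ≈ 0.38.
R = 192 + 0.38 × (199 − 192) = 194.66 → 195
G = 151 + 0.38 × (44 − 151) = 110.34 → 110
B = 232 + 0.38 × (65 − 232) = 168.54 → 169

(195, 110, 169)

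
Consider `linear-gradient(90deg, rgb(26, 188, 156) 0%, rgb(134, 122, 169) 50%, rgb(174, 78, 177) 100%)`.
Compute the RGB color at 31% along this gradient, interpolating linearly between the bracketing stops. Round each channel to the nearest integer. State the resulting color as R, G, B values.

31% lies between the 0% and 50% stops, so the local fraction is t = (31 − 0)/(50 − 0) = 31/50 ≈ 0.62.
R = 26 + 0.62 × (134 − 26) = 92.96 → 93
G = 188 + 0.62 × (122 − 188) = 147.08 → 147
B = 156 + 0.62 × (169 − 156) = 164.06 → 164

(93, 147, 164)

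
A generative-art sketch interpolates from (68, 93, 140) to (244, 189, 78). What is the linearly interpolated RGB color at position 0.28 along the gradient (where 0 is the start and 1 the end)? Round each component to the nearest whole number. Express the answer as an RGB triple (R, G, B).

R = 68 + 0.28 × (244 − 68) = 68 + 0.28 × 176 = 117.28 → 117
G = 93 + 0.28 × (189 − 93) = 93 + 0.28 × 96 = 119.88 → 120
B = 140 + 0.28 × (78 − 140) = 140 + 0.28 × -62 = 122.64 → 123
So the blended color is (117, 120, 123), about #75787b.

(117, 120, 123)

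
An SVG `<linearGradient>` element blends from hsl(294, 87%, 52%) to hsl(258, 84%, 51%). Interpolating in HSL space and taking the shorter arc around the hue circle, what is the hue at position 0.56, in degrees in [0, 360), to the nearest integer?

274

Hue arc: Δh = 258 − 294 = -36° (|Δh| ≤ 180, already the shorter path).
H = 294 + 0.56 × (-36) = 273.84 → 274°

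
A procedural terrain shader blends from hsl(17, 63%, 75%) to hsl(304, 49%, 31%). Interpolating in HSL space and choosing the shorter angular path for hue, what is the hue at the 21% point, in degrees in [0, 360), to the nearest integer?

Hue: 304 − 17 = 287°, but |287| > 180 so the shorter arc goes the other way: Δh = 287 − 360 = -73°.
H = 17 + 0.21 × (-73) = 1.67 → 2°

2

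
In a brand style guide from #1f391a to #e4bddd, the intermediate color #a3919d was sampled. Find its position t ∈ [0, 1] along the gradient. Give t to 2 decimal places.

Invert the lerp on the R channel (largest span, 197): t = (163 − 31) / (228 − 31) = 132/197 = 0.67005.
Check on G: (145 − 57)/(189 − 57) = 0.6667 ✓

0.67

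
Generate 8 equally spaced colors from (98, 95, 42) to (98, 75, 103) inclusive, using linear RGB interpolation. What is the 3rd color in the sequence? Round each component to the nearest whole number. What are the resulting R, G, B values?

With 8 swatches and endpoints inclusive, swatch 3 sits at t = (3 − 1)/(8 − 1) = 2/7 ≈ 0.2857.
R = 98 + 0.2857 × (98 − 98) = 98 → 98
G = 95 + 0.2857 × (75 − 95) = 89.286 → 89
B = 42 + 0.2857 × (103 − 42) = 59.428 → 59

(98, 89, 59)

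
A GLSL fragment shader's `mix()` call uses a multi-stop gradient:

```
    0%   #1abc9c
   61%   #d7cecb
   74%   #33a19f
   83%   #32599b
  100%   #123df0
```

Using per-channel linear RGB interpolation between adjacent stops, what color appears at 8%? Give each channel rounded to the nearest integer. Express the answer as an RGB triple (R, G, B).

8% lies between the 0% and 61% stops, so the local fraction is t = (8 − 0)/(61 − 0) = 8/61 ≈ 0.1311.
#1abc9c → (26, 188, 156); #d7cecb → (215, 206, 203).
R = 26 + 0.1311 × (215 − 26) = 50.778 → 51
G = 188 + 0.1311 × (206 − 188) = 190.36 → 190
B = 156 + 0.1311 × (203 − 156) = 162.162 → 162

(51, 190, 162)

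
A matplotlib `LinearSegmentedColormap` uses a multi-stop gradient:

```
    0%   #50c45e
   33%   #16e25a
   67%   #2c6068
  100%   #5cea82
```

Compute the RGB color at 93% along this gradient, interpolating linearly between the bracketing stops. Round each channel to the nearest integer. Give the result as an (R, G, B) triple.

(82, 205, 124)

93% lies between the 67% and 100% stops, so the local fraction is t = (93 − 67)/(100 − 67) = 26/33 ≈ 0.7879.
#2c6068 → (44, 96, 104); #5cea82 → (92, 234, 130).
R = 44 + 0.7879 × (92 − 44) = 81.819 → 82
G = 96 + 0.7879 × (234 − 96) = 204.73 → 205
B = 104 + 0.7879 × (130 − 104) = 124.485 → 124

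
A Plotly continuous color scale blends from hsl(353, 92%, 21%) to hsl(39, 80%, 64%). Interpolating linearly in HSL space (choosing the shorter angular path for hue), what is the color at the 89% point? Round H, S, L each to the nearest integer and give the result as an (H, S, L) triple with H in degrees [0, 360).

(34, 81, 59)

Hue: 39 − 353 = -314°, but |-314| > 180 so the shorter arc goes the other way: Δh = -314 + 360 = 46°.
H = 353 + 0.89 × (46) = 393.94 → 394 → 394 mod 360 = 34°
S = 92 + 0.89 × (80 − 92) = 81.32 → 81%
L = 21 + 0.89 × (64 − 21) = 59.27 → 59%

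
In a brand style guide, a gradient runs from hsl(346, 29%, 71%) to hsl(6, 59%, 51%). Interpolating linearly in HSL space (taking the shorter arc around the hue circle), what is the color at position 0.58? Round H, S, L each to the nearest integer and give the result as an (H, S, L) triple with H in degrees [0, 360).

Hue: 6 − 346 = -340°, but |-340| > 180 so the shorter arc goes the other way: Δh = -340 + 360 = 20°.
H = 346 + 0.58 × (20) = 357.6 → 358°
S = 29 + 0.58 × (59 − 29) = 46.4 → 46%
L = 71 + 0.58 × (51 − 71) = 59.4 → 59%

(358, 46, 59)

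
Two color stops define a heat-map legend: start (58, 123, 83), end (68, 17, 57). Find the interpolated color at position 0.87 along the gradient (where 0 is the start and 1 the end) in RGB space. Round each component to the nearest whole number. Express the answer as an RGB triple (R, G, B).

R = 58 + 0.87 × (68 − 58) = 58 + 0.87 × 10 = 66.7 → 67
G = 123 + 0.87 × (17 − 123) = 123 + 0.87 × -106 = 30.78 → 31
B = 83 + 0.87 × (57 − 83) = 83 + 0.87 × -26 = 60.38 → 60

(67, 31, 60)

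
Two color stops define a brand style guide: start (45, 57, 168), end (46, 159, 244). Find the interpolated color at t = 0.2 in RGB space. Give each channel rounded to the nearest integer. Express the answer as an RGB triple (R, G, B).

R = 45 + 0.2 × (46 − 45) = 45 + 0.2 × 1 = 45.2 → 45
G = 57 + 0.2 × (159 − 57) = 57 + 0.2 × 102 = 77.4 → 77
B = 168 + 0.2 × (244 − 168) = 168 + 0.2 × 76 = 183.2 → 183

(45, 77, 183)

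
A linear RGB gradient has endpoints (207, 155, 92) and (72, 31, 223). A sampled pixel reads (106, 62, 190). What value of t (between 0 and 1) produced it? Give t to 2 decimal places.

0.75

Invert the lerp on the R channel (largest span, 135): t = (106 − 207) / (72 − 207) = -101/-135 = 0.74815.
Check on G: (62 − 155)/(31 − 155) = 0.75 ✓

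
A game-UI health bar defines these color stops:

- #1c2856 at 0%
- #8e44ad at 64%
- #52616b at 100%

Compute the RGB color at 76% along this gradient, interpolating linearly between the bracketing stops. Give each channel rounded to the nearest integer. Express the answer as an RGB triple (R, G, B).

76% lies between the 64% and 100% stops, so the local fraction is t = (76 − 64)/(100 − 64) = 12/36 ≈ 0.3333.
#8e44ad → (142, 68, 173); #52616b → (82, 97, 107).
R = 142 + 0.3333 × (82 − 142) = 122.002 → 122
G = 68 + 0.3333 × (97 − 68) = 77.666 → 78
B = 173 + 0.3333 × (107 − 173) = 151.002 → 151

(122, 78, 151)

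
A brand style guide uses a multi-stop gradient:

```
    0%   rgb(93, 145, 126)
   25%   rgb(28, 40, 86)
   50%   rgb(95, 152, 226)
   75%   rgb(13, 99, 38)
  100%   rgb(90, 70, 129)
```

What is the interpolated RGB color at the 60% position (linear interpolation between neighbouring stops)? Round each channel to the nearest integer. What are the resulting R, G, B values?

60% lies between the 50% and 75% stops, so the local fraction is t = (60 − 50)/(75 − 50) = 10/25 ≈ 0.4.
R = 95 + 0.4 × (13 − 95) = 62.2 → 62
G = 152 + 0.4 × (99 − 152) = 130.8 → 131
B = 226 + 0.4 × (38 − 226) = 150.8 → 151

(62, 131, 151)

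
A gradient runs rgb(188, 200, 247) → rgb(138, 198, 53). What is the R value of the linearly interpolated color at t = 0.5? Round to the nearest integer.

R = 188 + 0.5 × (138 − 188) = 163 → 163

163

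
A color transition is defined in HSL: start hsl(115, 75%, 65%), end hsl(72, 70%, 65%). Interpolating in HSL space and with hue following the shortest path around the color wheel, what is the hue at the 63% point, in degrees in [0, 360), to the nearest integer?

88

Hue arc: Δh = 72 − 115 = -43° (|Δh| ≤ 180, already the shorter path).
H = 115 + 0.63 × (-43) = 87.91 → 88°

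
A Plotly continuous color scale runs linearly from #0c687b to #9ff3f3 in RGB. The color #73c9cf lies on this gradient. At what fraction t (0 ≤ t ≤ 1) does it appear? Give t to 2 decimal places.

Invert the lerp on the R channel (largest span, 147): t = (115 − 12) / (159 − 12) = 103/147 = 0.70068.
Check on G: (201 − 104)/(243 − 104) = 0.6978 ✓

0.70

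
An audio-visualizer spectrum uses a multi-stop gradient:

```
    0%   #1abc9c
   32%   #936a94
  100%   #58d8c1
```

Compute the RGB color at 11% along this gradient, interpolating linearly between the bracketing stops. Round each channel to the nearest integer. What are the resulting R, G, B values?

(68, 160, 153)

11% lies between the 0% and 32% stops, so the local fraction is t = (11 − 0)/(32 − 0) = 11/32 ≈ 0.3438.
#1abc9c → (26, 188, 156); #936a94 → (147, 106, 148).
R = 26 + 0.3438 × (147 − 26) = 67.6 → 68
G = 188 + 0.3438 × (106 − 188) = 159.808 → 160
B = 156 + 0.3438 × (148 − 156) = 153.25 → 153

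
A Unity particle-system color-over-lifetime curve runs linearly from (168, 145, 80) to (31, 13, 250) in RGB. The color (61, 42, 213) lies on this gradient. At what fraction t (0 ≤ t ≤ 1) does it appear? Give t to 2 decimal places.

Invert the lerp on the B channel (largest span, 170): t = (213 − 80) / (250 − 80) = 133/170 = 0.78235.
Check on R: (61 − 168)/(31 − 168) = 0.781 ✓

0.78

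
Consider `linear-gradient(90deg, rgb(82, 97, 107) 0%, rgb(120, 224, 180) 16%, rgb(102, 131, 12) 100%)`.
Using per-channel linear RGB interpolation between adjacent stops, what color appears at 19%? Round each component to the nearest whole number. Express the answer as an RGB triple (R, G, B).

(119, 221, 174)

19% lies between the 16% and 100% stops, so the local fraction is t = (19 − 16)/(100 − 16) = 3/84 ≈ 0.0357.
R = 120 + 0.0357 × (102 − 120) = 119.357 → 119
G = 224 + 0.0357 × (131 − 224) = 220.68 → 221
B = 180 + 0.0357 × (12 − 180) = 174.002 → 174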